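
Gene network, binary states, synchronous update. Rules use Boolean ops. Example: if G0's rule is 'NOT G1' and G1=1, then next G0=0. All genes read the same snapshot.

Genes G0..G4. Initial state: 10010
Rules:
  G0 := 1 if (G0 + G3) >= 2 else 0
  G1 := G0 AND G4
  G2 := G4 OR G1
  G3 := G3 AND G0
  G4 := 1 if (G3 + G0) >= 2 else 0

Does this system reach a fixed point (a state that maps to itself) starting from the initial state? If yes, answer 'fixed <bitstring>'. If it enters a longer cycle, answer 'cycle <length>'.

Answer: fixed 11111

Derivation:
Step 0: 10010
Step 1: G0=(1+1>=2)=1 G1=G0&G4=1&0=0 G2=G4|G1=0|0=0 G3=G3&G0=1&1=1 G4=(1+1>=2)=1 -> 10011
Step 2: G0=(1+1>=2)=1 G1=G0&G4=1&1=1 G2=G4|G1=1|0=1 G3=G3&G0=1&1=1 G4=(1+1>=2)=1 -> 11111
Step 3: G0=(1+1>=2)=1 G1=G0&G4=1&1=1 G2=G4|G1=1|1=1 G3=G3&G0=1&1=1 G4=(1+1>=2)=1 -> 11111
Fixed point reached at step 2: 11111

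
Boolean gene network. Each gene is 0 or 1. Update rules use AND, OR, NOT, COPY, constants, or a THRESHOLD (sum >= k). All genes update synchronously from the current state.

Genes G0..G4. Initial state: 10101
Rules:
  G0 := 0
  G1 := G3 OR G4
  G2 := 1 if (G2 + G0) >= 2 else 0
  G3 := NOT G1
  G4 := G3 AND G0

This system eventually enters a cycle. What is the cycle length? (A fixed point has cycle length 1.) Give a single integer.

Step 0: 10101
Step 1: G0=0(const) G1=G3|G4=0|1=1 G2=(1+1>=2)=1 G3=NOT G1=NOT 0=1 G4=G3&G0=0&1=0 -> 01110
Step 2: G0=0(const) G1=G3|G4=1|0=1 G2=(1+0>=2)=0 G3=NOT G1=NOT 1=0 G4=G3&G0=1&0=0 -> 01000
Step 3: G0=0(const) G1=G3|G4=0|0=0 G2=(0+0>=2)=0 G3=NOT G1=NOT 1=0 G4=G3&G0=0&0=0 -> 00000
Step 4: G0=0(const) G1=G3|G4=0|0=0 G2=(0+0>=2)=0 G3=NOT G1=NOT 0=1 G4=G3&G0=0&0=0 -> 00010
Step 5: G0=0(const) G1=G3|G4=1|0=1 G2=(0+0>=2)=0 G3=NOT G1=NOT 0=1 G4=G3&G0=1&0=0 -> 01010
Step 6: G0=0(const) G1=G3|G4=1|0=1 G2=(0+0>=2)=0 G3=NOT G1=NOT 1=0 G4=G3&G0=1&0=0 -> 01000
State from step 6 equals state from step 2 -> cycle length 4

Answer: 4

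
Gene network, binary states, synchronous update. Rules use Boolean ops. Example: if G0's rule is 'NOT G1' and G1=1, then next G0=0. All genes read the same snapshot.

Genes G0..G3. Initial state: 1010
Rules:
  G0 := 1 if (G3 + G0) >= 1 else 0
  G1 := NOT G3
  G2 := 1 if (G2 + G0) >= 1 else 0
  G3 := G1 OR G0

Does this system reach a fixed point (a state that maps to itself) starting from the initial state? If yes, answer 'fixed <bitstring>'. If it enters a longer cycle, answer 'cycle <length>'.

Step 0: 1010
Step 1: G0=(0+1>=1)=1 G1=NOT G3=NOT 0=1 G2=(1+1>=1)=1 G3=G1|G0=0|1=1 -> 1111
Step 2: G0=(1+1>=1)=1 G1=NOT G3=NOT 1=0 G2=(1+1>=1)=1 G3=G1|G0=1|1=1 -> 1011
Step 3: G0=(1+1>=1)=1 G1=NOT G3=NOT 1=0 G2=(1+1>=1)=1 G3=G1|G0=0|1=1 -> 1011
Fixed point reached at step 2: 1011

Answer: fixed 1011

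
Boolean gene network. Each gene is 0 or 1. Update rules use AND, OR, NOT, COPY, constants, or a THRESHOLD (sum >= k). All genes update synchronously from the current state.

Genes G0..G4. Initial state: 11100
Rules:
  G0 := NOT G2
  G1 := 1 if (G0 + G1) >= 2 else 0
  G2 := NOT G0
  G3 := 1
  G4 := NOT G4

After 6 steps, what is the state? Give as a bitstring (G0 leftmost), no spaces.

Step 1: G0=NOT G2=NOT 1=0 G1=(1+1>=2)=1 G2=NOT G0=NOT 1=0 G3=1(const) G4=NOT G4=NOT 0=1 -> 01011
Step 2: G0=NOT G2=NOT 0=1 G1=(0+1>=2)=0 G2=NOT G0=NOT 0=1 G3=1(const) G4=NOT G4=NOT 1=0 -> 10110
Step 3: G0=NOT G2=NOT 1=0 G1=(1+0>=2)=0 G2=NOT G0=NOT 1=0 G3=1(const) G4=NOT G4=NOT 0=1 -> 00011
Step 4: G0=NOT G2=NOT 0=1 G1=(0+0>=2)=0 G2=NOT G0=NOT 0=1 G3=1(const) G4=NOT G4=NOT 1=0 -> 10110
Step 5: G0=NOT G2=NOT 1=0 G1=(1+0>=2)=0 G2=NOT G0=NOT 1=0 G3=1(const) G4=NOT G4=NOT 0=1 -> 00011
Step 6: G0=NOT G2=NOT 0=1 G1=(0+0>=2)=0 G2=NOT G0=NOT 0=1 G3=1(const) G4=NOT G4=NOT 1=0 -> 10110

10110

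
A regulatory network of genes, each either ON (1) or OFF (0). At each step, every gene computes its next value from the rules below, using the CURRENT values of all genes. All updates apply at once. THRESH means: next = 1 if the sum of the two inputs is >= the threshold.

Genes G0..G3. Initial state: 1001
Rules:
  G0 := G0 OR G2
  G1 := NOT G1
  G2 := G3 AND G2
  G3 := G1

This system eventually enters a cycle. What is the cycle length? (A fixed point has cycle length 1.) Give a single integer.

Step 0: 1001
Step 1: G0=G0|G2=1|0=1 G1=NOT G1=NOT 0=1 G2=G3&G2=1&0=0 G3=G1=0 -> 1100
Step 2: G0=G0|G2=1|0=1 G1=NOT G1=NOT 1=0 G2=G3&G2=0&0=0 G3=G1=1 -> 1001
State from step 2 equals state from step 0 -> cycle length 2

Answer: 2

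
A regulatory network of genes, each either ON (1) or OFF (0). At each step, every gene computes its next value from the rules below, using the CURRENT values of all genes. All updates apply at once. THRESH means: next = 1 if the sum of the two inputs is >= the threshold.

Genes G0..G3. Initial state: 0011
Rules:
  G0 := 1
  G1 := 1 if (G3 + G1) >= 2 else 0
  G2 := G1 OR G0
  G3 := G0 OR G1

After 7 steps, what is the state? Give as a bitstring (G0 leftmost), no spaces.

Step 1: G0=1(const) G1=(1+0>=2)=0 G2=G1|G0=0|0=0 G3=G0|G1=0|0=0 -> 1000
Step 2: G0=1(const) G1=(0+0>=2)=0 G2=G1|G0=0|1=1 G3=G0|G1=1|0=1 -> 1011
Step 3: G0=1(const) G1=(1+0>=2)=0 G2=G1|G0=0|1=1 G3=G0|G1=1|0=1 -> 1011
Step 4: G0=1(const) G1=(1+0>=2)=0 G2=G1|G0=0|1=1 G3=G0|G1=1|0=1 -> 1011
Step 5: G0=1(const) G1=(1+0>=2)=0 G2=G1|G0=0|1=1 G3=G0|G1=1|0=1 -> 1011
Step 6: G0=1(const) G1=(1+0>=2)=0 G2=G1|G0=0|1=1 G3=G0|G1=1|0=1 -> 1011
Step 7: G0=1(const) G1=(1+0>=2)=0 G2=G1|G0=0|1=1 G3=G0|G1=1|0=1 -> 1011

1011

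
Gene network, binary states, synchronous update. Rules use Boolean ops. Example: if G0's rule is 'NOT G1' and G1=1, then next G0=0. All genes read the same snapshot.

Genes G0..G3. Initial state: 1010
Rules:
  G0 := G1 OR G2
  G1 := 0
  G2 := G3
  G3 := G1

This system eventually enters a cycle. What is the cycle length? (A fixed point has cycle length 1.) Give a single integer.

Step 0: 1010
Step 1: G0=G1|G2=0|1=1 G1=0(const) G2=G3=0 G3=G1=0 -> 1000
Step 2: G0=G1|G2=0|0=0 G1=0(const) G2=G3=0 G3=G1=0 -> 0000
Step 3: G0=G1|G2=0|0=0 G1=0(const) G2=G3=0 G3=G1=0 -> 0000
State from step 3 equals state from step 2 -> cycle length 1

Answer: 1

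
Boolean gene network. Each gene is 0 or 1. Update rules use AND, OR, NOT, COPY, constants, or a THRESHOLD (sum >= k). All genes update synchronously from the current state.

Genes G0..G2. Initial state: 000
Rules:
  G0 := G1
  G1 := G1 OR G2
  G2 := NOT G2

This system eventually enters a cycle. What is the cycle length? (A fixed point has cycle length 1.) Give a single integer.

Answer: 2

Derivation:
Step 0: 000
Step 1: G0=G1=0 G1=G1|G2=0|0=0 G2=NOT G2=NOT 0=1 -> 001
Step 2: G0=G1=0 G1=G1|G2=0|1=1 G2=NOT G2=NOT 1=0 -> 010
Step 3: G0=G1=1 G1=G1|G2=1|0=1 G2=NOT G2=NOT 0=1 -> 111
Step 4: G0=G1=1 G1=G1|G2=1|1=1 G2=NOT G2=NOT 1=0 -> 110
Step 5: G0=G1=1 G1=G1|G2=1|0=1 G2=NOT G2=NOT 0=1 -> 111
State from step 5 equals state from step 3 -> cycle length 2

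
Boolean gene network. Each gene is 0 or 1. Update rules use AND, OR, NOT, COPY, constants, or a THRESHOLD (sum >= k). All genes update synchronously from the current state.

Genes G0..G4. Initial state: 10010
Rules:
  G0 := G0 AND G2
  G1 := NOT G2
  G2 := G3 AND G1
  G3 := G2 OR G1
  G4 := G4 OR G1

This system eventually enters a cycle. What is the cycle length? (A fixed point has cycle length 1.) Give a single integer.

Answer: 5

Derivation:
Step 0: 10010
Step 1: G0=G0&G2=1&0=0 G1=NOT G2=NOT 0=1 G2=G3&G1=1&0=0 G3=G2|G1=0|0=0 G4=G4|G1=0|0=0 -> 01000
Step 2: G0=G0&G2=0&0=0 G1=NOT G2=NOT 0=1 G2=G3&G1=0&1=0 G3=G2|G1=0|1=1 G4=G4|G1=0|1=1 -> 01011
Step 3: G0=G0&G2=0&0=0 G1=NOT G2=NOT 0=1 G2=G3&G1=1&1=1 G3=G2|G1=0|1=1 G4=G4|G1=1|1=1 -> 01111
Step 4: G0=G0&G2=0&1=0 G1=NOT G2=NOT 1=0 G2=G3&G1=1&1=1 G3=G2|G1=1|1=1 G4=G4|G1=1|1=1 -> 00111
Step 5: G0=G0&G2=0&1=0 G1=NOT G2=NOT 1=0 G2=G3&G1=1&0=0 G3=G2|G1=1|0=1 G4=G4|G1=1|0=1 -> 00011
Step 6: G0=G0&G2=0&0=0 G1=NOT G2=NOT 0=1 G2=G3&G1=1&0=0 G3=G2|G1=0|0=0 G4=G4|G1=1|0=1 -> 01001
Step 7: G0=G0&G2=0&0=0 G1=NOT G2=NOT 0=1 G2=G3&G1=0&1=0 G3=G2|G1=0|1=1 G4=G4|G1=1|1=1 -> 01011
State from step 7 equals state from step 2 -> cycle length 5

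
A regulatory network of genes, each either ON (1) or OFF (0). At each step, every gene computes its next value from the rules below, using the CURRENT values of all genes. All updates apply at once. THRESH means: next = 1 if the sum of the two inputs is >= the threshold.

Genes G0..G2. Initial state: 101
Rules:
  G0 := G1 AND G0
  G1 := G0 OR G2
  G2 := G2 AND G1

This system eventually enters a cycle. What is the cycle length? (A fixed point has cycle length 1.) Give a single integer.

Step 0: 101
Step 1: G0=G1&G0=0&1=0 G1=G0|G2=1|1=1 G2=G2&G1=1&0=0 -> 010
Step 2: G0=G1&G0=1&0=0 G1=G0|G2=0|0=0 G2=G2&G1=0&1=0 -> 000
Step 3: G0=G1&G0=0&0=0 G1=G0|G2=0|0=0 G2=G2&G1=0&0=0 -> 000
State from step 3 equals state from step 2 -> cycle length 1

Answer: 1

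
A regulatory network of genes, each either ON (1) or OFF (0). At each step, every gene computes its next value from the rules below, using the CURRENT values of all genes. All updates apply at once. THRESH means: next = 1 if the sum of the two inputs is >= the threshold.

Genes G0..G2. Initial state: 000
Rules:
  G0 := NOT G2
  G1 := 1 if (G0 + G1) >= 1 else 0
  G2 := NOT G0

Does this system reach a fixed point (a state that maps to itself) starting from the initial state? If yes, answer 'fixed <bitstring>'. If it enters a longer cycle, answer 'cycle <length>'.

Answer: cycle 2

Derivation:
Step 0: 000
Step 1: G0=NOT G2=NOT 0=1 G1=(0+0>=1)=0 G2=NOT G0=NOT 0=1 -> 101
Step 2: G0=NOT G2=NOT 1=0 G1=(1+0>=1)=1 G2=NOT G0=NOT 1=0 -> 010
Step 3: G0=NOT G2=NOT 0=1 G1=(0+1>=1)=1 G2=NOT G0=NOT 0=1 -> 111
Step 4: G0=NOT G2=NOT 1=0 G1=(1+1>=1)=1 G2=NOT G0=NOT 1=0 -> 010
Cycle of length 2 starting at step 2 -> no fixed point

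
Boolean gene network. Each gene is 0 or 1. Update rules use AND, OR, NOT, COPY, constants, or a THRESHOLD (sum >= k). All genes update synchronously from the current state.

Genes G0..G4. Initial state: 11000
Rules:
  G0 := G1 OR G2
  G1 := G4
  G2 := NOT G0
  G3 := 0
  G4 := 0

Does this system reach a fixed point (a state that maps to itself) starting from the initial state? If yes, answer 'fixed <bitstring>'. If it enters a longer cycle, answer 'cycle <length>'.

Step 0: 11000
Step 1: G0=G1|G2=1|0=1 G1=G4=0 G2=NOT G0=NOT 1=0 G3=0(const) G4=0(const) -> 10000
Step 2: G0=G1|G2=0|0=0 G1=G4=0 G2=NOT G0=NOT 1=0 G3=0(const) G4=0(const) -> 00000
Step 3: G0=G1|G2=0|0=0 G1=G4=0 G2=NOT G0=NOT 0=1 G3=0(const) G4=0(const) -> 00100
Step 4: G0=G1|G2=0|1=1 G1=G4=0 G2=NOT G0=NOT 0=1 G3=0(const) G4=0(const) -> 10100
Step 5: G0=G1|G2=0|1=1 G1=G4=0 G2=NOT G0=NOT 1=0 G3=0(const) G4=0(const) -> 10000
Cycle of length 4 starting at step 1 -> no fixed point

Answer: cycle 4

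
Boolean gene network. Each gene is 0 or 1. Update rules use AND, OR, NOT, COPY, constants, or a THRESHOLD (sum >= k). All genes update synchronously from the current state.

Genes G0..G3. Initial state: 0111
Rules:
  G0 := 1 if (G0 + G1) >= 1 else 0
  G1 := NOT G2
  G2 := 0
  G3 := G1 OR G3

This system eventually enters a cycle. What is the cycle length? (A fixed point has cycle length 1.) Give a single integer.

Step 0: 0111
Step 1: G0=(0+1>=1)=1 G1=NOT G2=NOT 1=0 G2=0(const) G3=G1|G3=1|1=1 -> 1001
Step 2: G0=(1+0>=1)=1 G1=NOT G2=NOT 0=1 G2=0(const) G3=G1|G3=0|1=1 -> 1101
Step 3: G0=(1+1>=1)=1 G1=NOT G2=NOT 0=1 G2=0(const) G3=G1|G3=1|1=1 -> 1101
State from step 3 equals state from step 2 -> cycle length 1

Answer: 1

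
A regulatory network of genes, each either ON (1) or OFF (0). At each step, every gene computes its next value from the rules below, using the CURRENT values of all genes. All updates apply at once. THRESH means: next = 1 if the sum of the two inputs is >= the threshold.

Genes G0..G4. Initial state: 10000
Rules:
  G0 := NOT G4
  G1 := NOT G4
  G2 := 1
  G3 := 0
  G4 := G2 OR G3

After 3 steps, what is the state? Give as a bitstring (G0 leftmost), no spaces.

Step 1: G0=NOT G4=NOT 0=1 G1=NOT G4=NOT 0=1 G2=1(const) G3=0(const) G4=G2|G3=0|0=0 -> 11100
Step 2: G0=NOT G4=NOT 0=1 G1=NOT G4=NOT 0=1 G2=1(const) G3=0(const) G4=G2|G3=1|0=1 -> 11101
Step 3: G0=NOT G4=NOT 1=0 G1=NOT G4=NOT 1=0 G2=1(const) G3=0(const) G4=G2|G3=1|0=1 -> 00101

00101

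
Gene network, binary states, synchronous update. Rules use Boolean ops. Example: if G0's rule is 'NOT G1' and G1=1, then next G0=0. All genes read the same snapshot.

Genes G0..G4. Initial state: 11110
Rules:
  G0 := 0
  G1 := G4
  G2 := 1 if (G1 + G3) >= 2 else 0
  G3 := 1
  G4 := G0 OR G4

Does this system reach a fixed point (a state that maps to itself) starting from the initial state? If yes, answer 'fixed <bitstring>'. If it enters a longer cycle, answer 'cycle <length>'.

Answer: fixed 01111

Derivation:
Step 0: 11110
Step 1: G0=0(const) G1=G4=0 G2=(1+1>=2)=1 G3=1(const) G4=G0|G4=1|0=1 -> 00111
Step 2: G0=0(const) G1=G4=1 G2=(0+1>=2)=0 G3=1(const) G4=G0|G4=0|1=1 -> 01011
Step 3: G0=0(const) G1=G4=1 G2=(1+1>=2)=1 G3=1(const) G4=G0|G4=0|1=1 -> 01111
Step 4: G0=0(const) G1=G4=1 G2=(1+1>=2)=1 G3=1(const) G4=G0|G4=0|1=1 -> 01111
Fixed point reached at step 3: 01111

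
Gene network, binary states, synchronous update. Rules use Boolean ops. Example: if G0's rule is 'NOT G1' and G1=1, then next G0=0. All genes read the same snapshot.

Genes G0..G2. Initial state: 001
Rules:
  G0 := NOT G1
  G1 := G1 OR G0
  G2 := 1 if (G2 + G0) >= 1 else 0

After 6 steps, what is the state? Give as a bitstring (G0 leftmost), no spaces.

Step 1: G0=NOT G1=NOT 0=1 G1=G1|G0=0|0=0 G2=(1+0>=1)=1 -> 101
Step 2: G0=NOT G1=NOT 0=1 G1=G1|G0=0|1=1 G2=(1+1>=1)=1 -> 111
Step 3: G0=NOT G1=NOT 1=0 G1=G1|G0=1|1=1 G2=(1+1>=1)=1 -> 011
Step 4: G0=NOT G1=NOT 1=0 G1=G1|G0=1|0=1 G2=(1+0>=1)=1 -> 011
Step 5: G0=NOT G1=NOT 1=0 G1=G1|G0=1|0=1 G2=(1+0>=1)=1 -> 011
Step 6: G0=NOT G1=NOT 1=0 G1=G1|G0=1|0=1 G2=(1+0>=1)=1 -> 011

011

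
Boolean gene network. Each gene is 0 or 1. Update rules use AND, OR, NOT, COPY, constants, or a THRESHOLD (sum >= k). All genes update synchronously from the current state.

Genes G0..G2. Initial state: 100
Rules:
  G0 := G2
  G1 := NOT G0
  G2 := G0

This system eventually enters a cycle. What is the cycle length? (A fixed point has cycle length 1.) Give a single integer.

Answer: 2

Derivation:
Step 0: 100
Step 1: G0=G2=0 G1=NOT G0=NOT 1=0 G2=G0=1 -> 001
Step 2: G0=G2=1 G1=NOT G0=NOT 0=1 G2=G0=0 -> 110
Step 3: G0=G2=0 G1=NOT G0=NOT 1=0 G2=G0=1 -> 001
State from step 3 equals state from step 1 -> cycle length 2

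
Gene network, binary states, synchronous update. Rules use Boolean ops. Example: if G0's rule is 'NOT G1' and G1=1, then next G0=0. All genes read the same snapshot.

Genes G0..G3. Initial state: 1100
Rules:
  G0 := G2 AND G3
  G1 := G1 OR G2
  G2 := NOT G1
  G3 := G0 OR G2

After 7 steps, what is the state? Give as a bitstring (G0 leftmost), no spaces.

Step 1: G0=G2&G3=0&0=0 G1=G1|G2=1|0=1 G2=NOT G1=NOT 1=0 G3=G0|G2=1|0=1 -> 0101
Step 2: G0=G2&G3=0&1=0 G1=G1|G2=1|0=1 G2=NOT G1=NOT 1=0 G3=G0|G2=0|0=0 -> 0100
Step 3: G0=G2&G3=0&0=0 G1=G1|G2=1|0=1 G2=NOT G1=NOT 1=0 G3=G0|G2=0|0=0 -> 0100
Step 4: G0=G2&G3=0&0=0 G1=G1|G2=1|0=1 G2=NOT G1=NOT 1=0 G3=G0|G2=0|0=0 -> 0100
Step 5: G0=G2&G3=0&0=0 G1=G1|G2=1|0=1 G2=NOT G1=NOT 1=0 G3=G0|G2=0|0=0 -> 0100
Step 6: G0=G2&G3=0&0=0 G1=G1|G2=1|0=1 G2=NOT G1=NOT 1=0 G3=G0|G2=0|0=0 -> 0100
Step 7: G0=G2&G3=0&0=0 G1=G1|G2=1|0=1 G2=NOT G1=NOT 1=0 G3=G0|G2=0|0=0 -> 0100

0100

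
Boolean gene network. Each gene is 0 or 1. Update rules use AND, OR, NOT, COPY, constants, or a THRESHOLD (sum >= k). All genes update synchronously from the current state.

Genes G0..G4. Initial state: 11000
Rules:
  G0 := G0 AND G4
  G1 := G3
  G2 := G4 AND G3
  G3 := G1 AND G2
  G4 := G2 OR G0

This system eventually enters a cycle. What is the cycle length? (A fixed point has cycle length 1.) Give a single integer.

Step 0: 11000
Step 1: G0=G0&G4=1&0=0 G1=G3=0 G2=G4&G3=0&0=0 G3=G1&G2=1&0=0 G4=G2|G0=0|1=1 -> 00001
Step 2: G0=G0&G4=0&1=0 G1=G3=0 G2=G4&G3=1&0=0 G3=G1&G2=0&0=0 G4=G2|G0=0|0=0 -> 00000
Step 3: G0=G0&G4=0&0=0 G1=G3=0 G2=G4&G3=0&0=0 G3=G1&G2=0&0=0 G4=G2|G0=0|0=0 -> 00000
State from step 3 equals state from step 2 -> cycle length 1

Answer: 1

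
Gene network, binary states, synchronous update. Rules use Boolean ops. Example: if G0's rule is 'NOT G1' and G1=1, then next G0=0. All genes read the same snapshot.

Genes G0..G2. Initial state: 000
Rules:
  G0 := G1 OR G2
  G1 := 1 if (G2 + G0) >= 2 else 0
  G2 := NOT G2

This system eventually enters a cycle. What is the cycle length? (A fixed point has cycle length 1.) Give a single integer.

Answer: 2

Derivation:
Step 0: 000
Step 1: G0=G1|G2=0|0=0 G1=(0+0>=2)=0 G2=NOT G2=NOT 0=1 -> 001
Step 2: G0=G1|G2=0|1=1 G1=(1+0>=2)=0 G2=NOT G2=NOT 1=0 -> 100
Step 3: G0=G1|G2=0|0=0 G1=(0+1>=2)=0 G2=NOT G2=NOT 0=1 -> 001
State from step 3 equals state from step 1 -> cycle length 2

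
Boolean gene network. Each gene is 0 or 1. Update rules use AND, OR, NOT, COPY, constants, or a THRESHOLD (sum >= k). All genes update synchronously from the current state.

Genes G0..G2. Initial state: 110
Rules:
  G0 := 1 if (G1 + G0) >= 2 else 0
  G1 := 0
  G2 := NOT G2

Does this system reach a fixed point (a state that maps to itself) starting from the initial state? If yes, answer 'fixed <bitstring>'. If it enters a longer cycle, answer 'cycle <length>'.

Step 0: 110
Step 1: G0=(1+1>=2)=1 G1=0(const) G2=NOT G2=NOT 0=1 -> 101
Step 2: G0=(0+1>=2)=0 G1=0(const) G2=NOT G2=NOT 1=0 -> 000
Step 3: G0=(0+0>=2)=0 G1=0(const) G2=NOT G2=NOT 0=1 -> 001
Step 4: G0=(0+0>=2)=0 G1=0(const) G2=NOT G2=NOT 1=0 -> 000
Cycle of length 2 starting at step 2 -> no fixed point

Answer: cycle 2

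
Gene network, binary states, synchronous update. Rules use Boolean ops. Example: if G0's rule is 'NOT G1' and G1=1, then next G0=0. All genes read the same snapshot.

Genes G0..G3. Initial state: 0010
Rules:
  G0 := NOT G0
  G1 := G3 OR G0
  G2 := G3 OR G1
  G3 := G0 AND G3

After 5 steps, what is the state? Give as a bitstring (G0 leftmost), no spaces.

Step 1: G0=NOT G0=NOT 0=1 G1=G3|G0=0|0=0 G2=G3|G1=0|0=0 G3=G0&G3=0&0=0 -> 1000
Step 2: G0=NOT G0=NOT 1=0 G1=G3|G0=0|1=1 G2=G3|G1=0|0=0 G3=G0&G3=1&0=0 -> 0100
Step 3: G0=NOT G0=NOT 0=1 G1=G3|G0=0|0=0 G2=G3|G1=0|1=1 G3=G0&G3=0&0=0 -> 1010
Step 4: G0=NOT G0=NOT 1=0 G1=G3|G0=0|1=1 G2=G3|G1=0|0=0 G3=G0&G3=1&0=0 -> 0100
Step 5: G0=NOT G0=NOT 0=1 G1=G3|G0=0|0=0 G2=G3|G1=0|1=1 G3=G0&G3=0&0=0 -> 1010

1010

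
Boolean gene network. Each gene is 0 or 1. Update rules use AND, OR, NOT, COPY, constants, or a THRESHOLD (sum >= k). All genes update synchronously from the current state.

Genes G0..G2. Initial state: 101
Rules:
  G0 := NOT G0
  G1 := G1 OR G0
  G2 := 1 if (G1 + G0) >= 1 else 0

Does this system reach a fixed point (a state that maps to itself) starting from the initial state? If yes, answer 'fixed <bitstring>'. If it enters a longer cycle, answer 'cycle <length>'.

Answer: cycle 2

Derivation:
Step 0: 101
Step 1: G0=NOT G0=NOT 1=0 G1=G1|G0=0|1=1 G2=(0+1>=1)=1 -> 011
Step 2: G0=NOT G0=NOT 0=1 G1=G1|G0=1|0=1 G2=(1+0>=1)=1 -> 111
Step 3: G0=NOT G0=NOT 1=0 G1=G1|G0=1|1=1 G2=(1+1>=1)=1 -> 011
Cycle of length 2 starting at step 1 -> no fixed point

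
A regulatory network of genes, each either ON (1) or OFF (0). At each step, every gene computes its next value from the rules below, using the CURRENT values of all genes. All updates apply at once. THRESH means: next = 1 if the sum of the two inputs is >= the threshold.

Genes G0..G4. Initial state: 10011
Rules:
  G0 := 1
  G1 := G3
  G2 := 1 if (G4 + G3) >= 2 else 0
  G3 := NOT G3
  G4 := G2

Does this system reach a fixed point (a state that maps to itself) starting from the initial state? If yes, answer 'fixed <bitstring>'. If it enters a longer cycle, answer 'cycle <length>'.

Step 0: 10011
Step 1: G0=1(const) G1=G3=1 G2=(1+1>=2)=1 G3=NOT G3=NOT 1=0 G4=G2=0 -> 11100
Step 2: G0=1(const) G1=G3=0 G2=(0+0>=2)=0 G3=NOT G3=NOT 0=1 G4=G2=1 -> 10011
Cycle of length 2 starting at step 0 -> no fixed point

Answer: cycle 2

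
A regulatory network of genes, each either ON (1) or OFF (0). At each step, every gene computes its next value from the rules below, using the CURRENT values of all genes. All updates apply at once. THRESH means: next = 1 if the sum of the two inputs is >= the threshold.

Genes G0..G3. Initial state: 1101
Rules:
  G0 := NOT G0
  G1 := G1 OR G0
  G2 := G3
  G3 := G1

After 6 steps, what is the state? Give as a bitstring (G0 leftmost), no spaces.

Step 1: G0=NOT G0=NOT 1=0 G1=G1|G0=1|1=1 G2=G3=1 G3=G1=1 -> 0111
Step 2: G0=NOT G0=NOT 0=1 G1=G1|G0=1|0=1 G2=G3=1 G3=G1=1 -> 1111
Step 3: G0=NOT G0=NOT 1=0 G1=G1|G0=1|1=1 G2=G3=1 G3=G1=1 -> 0111
Step 4: G0=NOT G0=NOT 0=1 G1=G1|G0=1|0=1 G2=G3=1 G3=G1=1 -> 1111
Step 5: G0=NOT G0=NOT 1=0 G1=G1|G0=1|1=1 G2=G3=1 G3=G1=1 -> 0111
Step 6: G0=NOT G0=NOT 0=1 G1=G1|G0=1|0=1 G2=G3=1 G3=G1=1 -> 1111

1111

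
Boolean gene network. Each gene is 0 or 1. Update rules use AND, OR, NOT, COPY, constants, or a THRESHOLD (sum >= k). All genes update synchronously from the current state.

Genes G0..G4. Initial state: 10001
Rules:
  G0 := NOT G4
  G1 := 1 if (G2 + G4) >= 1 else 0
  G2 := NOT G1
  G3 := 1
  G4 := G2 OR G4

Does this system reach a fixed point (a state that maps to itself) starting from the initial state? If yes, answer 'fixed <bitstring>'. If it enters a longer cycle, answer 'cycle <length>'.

Step 0: 10001
Step 1: G0=NOT G4=NOT 1=0 G1=(0+1>=1)=1 G2=NOT G1=NOT 0=1 G3=1(const) G4=G2|G4=0|1=1 -> 01111
Step 2: G0=NOT G4=NOT 1=0 G1=(1+1>=1)=1 G2=NOT G1=NOT 1=0 G3=1(const) G4=G2|G4=1|1=1 -> 01011
Step 3: G0=NOT G4=NOT 1=0 G1=(0+1>=1)=1 G2=NOT G1=NOT 1=0 G3=1(const) G4=G2|G4=0|1=1 -> 01011
Fixed point reached at step 2: 01011

Answer: fixed 01011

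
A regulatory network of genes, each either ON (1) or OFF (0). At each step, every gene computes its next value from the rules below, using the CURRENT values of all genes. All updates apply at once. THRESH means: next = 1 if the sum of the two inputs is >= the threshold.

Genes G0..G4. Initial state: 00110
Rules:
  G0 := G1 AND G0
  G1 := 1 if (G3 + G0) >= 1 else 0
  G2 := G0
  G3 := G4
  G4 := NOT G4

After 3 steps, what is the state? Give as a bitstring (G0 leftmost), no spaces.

Step 1: G0=G1&G0=0&0=0 G1=(1+0>=1)=1 G2=G0=0 G3=G4=0 G4=NOT G4=NOT 0=1 -> 01001
Step 2: G0=G1&G0=1&0=0 G1=(0+0>=1)=0 G2=G0=0 G3=G4=1 G4=NOT G4=NOT 1=0 -> 00010
Step 3: G0=G1&G0=0&0=0 G1=(1+0>=1)=1 G2=G0=0 G3=G4=0 G4=NOT G4=NOT 0=1 -> 01001

01001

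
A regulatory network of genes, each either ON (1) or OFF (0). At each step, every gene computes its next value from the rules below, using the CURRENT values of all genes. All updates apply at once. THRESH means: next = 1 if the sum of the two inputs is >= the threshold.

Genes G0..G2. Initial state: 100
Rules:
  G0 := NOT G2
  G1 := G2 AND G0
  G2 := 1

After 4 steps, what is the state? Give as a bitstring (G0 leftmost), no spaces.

Step 1: G0=NOT G2=NOT 0=1 G1=G2&G0=0&1=0 G2=1(const) -> 101
Step 2: G0=NOT G2=NOT 1=0 G1=G2&G0=1&1=1 G2=1(const) -> 011
Step 3: G0=NOT G2=NOT 1=0 G1=G2&G0=1&0=0 G2=1(const) -> 001
Step 4: G0=NOT G2=NOT 1=0 G1=G2&G0=1&0=0 G2=1(const) -> 001

001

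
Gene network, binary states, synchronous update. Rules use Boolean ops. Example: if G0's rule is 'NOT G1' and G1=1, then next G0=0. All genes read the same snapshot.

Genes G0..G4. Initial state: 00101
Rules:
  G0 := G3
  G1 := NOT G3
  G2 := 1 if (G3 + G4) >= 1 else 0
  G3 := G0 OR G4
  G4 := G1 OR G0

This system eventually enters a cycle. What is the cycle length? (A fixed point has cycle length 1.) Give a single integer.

Answer: 1

Derivation:
Step 0: 00101
Step 1: G0=G3=0 G1=NOT G3=NOT 0=1 G2=(0+1>=1)=1 G3=G0|G4=0|1=1 G4=G1|G0=0|0=0 -> 01110
Step 2: G0=G3=1 G1=NOT G3=NOT 1=0 G2=(1+0>=1)=1 G3=G0|G4=0|0=0 G4=G1|G0=1|0=1 -> 10101
Step 3: G0=G3=0 G1=NOT G3=NOT 0=1 G2=(0+1>=1)=1 G3=G0|G4=1|1=1 G4=G1|G0=0|1=1 -> 01111
Step 4: G0=G3=1 G1=NOT G3=NOT 1=0 G2=(1+1>=1)=1 G3=G0|G4=0|1=1 G4=G1|G0=1|0=1 -> 10111
Step 5: G0=G3=1 G1=NOT G3=NOT 1=0 G2=(1+1>=1)=1 G3=G0|G4=1|1=1 G4=G1|G0=0|1=1 -> 10111
State from step 5 equals state from step 4 -> cycle length 1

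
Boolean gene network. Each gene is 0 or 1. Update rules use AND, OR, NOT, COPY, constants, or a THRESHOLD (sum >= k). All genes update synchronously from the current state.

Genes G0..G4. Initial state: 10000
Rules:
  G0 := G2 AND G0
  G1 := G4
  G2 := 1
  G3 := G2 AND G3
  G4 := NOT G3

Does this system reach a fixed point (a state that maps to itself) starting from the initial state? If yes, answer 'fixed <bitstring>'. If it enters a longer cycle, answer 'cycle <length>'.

Step 0: 10000
Step 1: G0=G2&G0=0&1=0 G1=G4=0 G2=1(const) G3=G2&G3=0&0=0 G4=NOT G3=NOT 0=1 -> 00101
Step 2: G0=G2&G0=1&0=0 G1=G4=1 G2=1(const) G3=G2&G3=1&0=0 G4=NOT G3=NOT 0=1 -> 01101
Step 3: G0=G2&G0=1&0=0 G1=G4=1 G2=1(const) G3=G2&G3=1&0=0 G4=NOT G3=NOT 0=1 -> 01101
Fixed point reached at step 2: 01101

Answer: fixed 01101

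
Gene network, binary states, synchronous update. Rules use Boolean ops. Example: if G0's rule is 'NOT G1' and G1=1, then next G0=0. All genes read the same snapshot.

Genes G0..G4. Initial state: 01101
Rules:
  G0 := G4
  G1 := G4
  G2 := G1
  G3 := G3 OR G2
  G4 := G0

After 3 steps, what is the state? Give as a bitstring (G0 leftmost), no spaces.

Step 1: G0=G4=1 G1=G4=1 G2=G1=1 G3=G3|G2=0|1=1 G4=G0=0 -> 11110
Step 2: G0=G4=0 G1=G4=0 G2=G1=1 G3=G3|G2=1|1=1 G4=G0=1 -> 00111
Step 3: G0=G4=1 G1=G4=1 G2=G1=0 G3=G3|G2=1|1=1 G4=G0=0 -> 11010

11010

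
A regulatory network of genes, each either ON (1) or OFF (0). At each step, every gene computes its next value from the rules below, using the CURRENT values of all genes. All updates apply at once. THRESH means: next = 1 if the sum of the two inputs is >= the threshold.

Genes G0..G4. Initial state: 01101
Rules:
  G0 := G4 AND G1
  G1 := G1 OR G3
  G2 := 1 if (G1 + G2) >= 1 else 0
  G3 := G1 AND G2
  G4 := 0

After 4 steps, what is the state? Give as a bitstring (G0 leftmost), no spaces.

Step 1: G0=G4&G1=1&1=1 G1=G1|G3=1|0=1 G2=(1+1>=1)=1 G3=G1&G2=1&1=1 G4=0(const) -> 11110
Step 2: G0=G4&G1=0&1=0 G1=G1|G3=1|1=1 G2=(1+1>=1)=1 G3=G1&G2=1&1=1 G4=0(const) -> 01110
Step 3: G0=G4&G1=0&1=0 G1=G1|G3=1|1=1 G2=(1+1>=1)=1 G3=G1&G2=1&1=1 G4=0(const) -> 01110
Step 4: G0=G4&G1=0&1=0 G1=G1|G3=1|1=1 G2=(1+1>=1)=1 G3=G1&G2=1&1=1 G4=0(const) -> 01110

01110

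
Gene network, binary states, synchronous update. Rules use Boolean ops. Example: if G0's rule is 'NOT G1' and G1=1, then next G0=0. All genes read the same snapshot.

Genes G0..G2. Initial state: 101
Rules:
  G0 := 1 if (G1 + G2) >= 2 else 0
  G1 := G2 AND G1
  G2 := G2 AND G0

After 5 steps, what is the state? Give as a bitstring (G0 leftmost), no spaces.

Step 1: G0=(0+1>=2)=0 G1=G2&G1=1&0=0 G2=G2&G0=1&1=1 -> 001
Step 2: G0=(0+1>=2)=0 G1=G2&G1=1&0=0 G2=G2&G0=1&0=0 -> 000
Step 3: G0=(0+0>=2)=0 G1=G2&G1=0&0=0 G2=G2&G0=0&0=0 -> 000
Step 4: G0=(0+0>=2)=0 G1=G2&G1=0&0=0 G2=G2&G0=0&0=0 -> 000
Step 5: G0=(0+0>=2)=0 G1=G2&G1=0&0=0 G2=G2&G0=0&0=0 -> 000

000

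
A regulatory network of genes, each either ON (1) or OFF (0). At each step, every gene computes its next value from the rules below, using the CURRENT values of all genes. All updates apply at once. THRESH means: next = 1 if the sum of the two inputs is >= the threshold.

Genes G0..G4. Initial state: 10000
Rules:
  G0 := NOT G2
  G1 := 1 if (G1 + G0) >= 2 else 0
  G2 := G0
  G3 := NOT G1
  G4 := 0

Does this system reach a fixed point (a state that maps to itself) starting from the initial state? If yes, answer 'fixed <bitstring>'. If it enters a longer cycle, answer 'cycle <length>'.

Answer: cycle 4

Derivation:
Step 0: 10000
Step 1: G0=NOT G2=NOT 0=1 G1=(0+1>=2)=0 G2=G0=1 G3=NOT G1=NOT 0=1 G4=0(const) -> 10110
Step 2: G0=NOT G2=NOT 1=0 G1=(0+1>=2)=0 G2=G0=1 G3=NOT G1=NOT 0=1 G4=0(const) -> 00110
Step 3: G0=NOT G2=NOT 1=0 G1=(0+0>=2)=0 G2=G0=0 G3=NOT G1=NOT 0=1 G4=0(const) -> 00010
Step 4: G0=NOT G2=NOT 0=1 G1=(0+0>=2)=0 G2=G0=0 G3=NOT G1=NOT 0=1 G4=0(const) -> 10010
Step 5: G0=NOT G2=NOT 0=1 G1=(0+1>=2)=0 G2=G0=1 G3=NOT G1=NOT 0=1 G4=0(const) -> 10110
Cycle of length 4 starting at step 1 -> no fixed point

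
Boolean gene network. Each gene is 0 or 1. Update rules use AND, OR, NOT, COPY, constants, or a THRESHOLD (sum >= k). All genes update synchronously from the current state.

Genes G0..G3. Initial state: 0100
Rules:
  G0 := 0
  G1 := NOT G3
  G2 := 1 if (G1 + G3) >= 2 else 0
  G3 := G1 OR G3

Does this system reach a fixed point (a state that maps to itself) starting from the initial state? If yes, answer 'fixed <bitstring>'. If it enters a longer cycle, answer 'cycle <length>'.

Answer: fixed 0001

Derivation:
Step 0: 0100
Step 1: G0=0(const) G1=NOT G3=NOT 0=1 G2=(1+0>=2)=0 G3=G1|G3=1|0=1 -> 0101
Step 2: G0=0(const) G1=NOT G3=NOT 1=0 G2=(1+1>=2)=1 G3=G1|G3=1|1=1 -> 0011
Step 3: G0=0(const) G1=NOT G3=NOT 1=0 G2=(0+1>=2)=0 G3=G1|G3=0|1=1 -> 0001
Step 4: G0=0(const) G1=NOT G3=NOT 1=0 G2=(0+1>=2)=0 G3=G1|G3=0|1=1 -> 0001
Fixed point reached at step 3: 0001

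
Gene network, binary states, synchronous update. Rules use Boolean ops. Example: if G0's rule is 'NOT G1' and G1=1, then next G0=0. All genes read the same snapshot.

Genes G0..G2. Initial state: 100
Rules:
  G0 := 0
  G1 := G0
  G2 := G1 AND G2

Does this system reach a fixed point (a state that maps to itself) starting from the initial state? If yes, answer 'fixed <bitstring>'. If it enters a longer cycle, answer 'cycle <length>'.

Answer: fixed 000

Derivation:
Step 0: 100
Step 1: G0=0(const) G1=G0=1 G2=G1&G2=0&0=0 -> 010
Step 2: G0=0(const) G1=G0=0 G2=G1&G2=1&0=0 -> 000
Step 3: G0=0(const) G1=G0=0 G2=G1&G2=0&0=0 -> 000
Fixed point reached at step 2: 000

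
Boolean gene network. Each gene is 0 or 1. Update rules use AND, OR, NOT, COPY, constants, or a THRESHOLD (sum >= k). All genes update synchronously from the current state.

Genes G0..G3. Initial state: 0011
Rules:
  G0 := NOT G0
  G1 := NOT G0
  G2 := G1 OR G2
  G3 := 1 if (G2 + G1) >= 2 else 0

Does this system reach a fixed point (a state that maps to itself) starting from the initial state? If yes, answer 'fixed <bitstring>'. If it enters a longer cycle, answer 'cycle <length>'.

Answer: cycle 2

Derivation:
Step 0: 0011
Step 1: G0=NOT G0=NOT 0=1 G1=NOT G0=NOT 0=1 G2=G1|G2=0|1=1 G3=(1+0>=2)=0 -> 1110
Step 2: G0=NOT G0=NOT 1=0 G1=NOT G0=NOT 1=0 G2=G1|G2=1|1=1 G3=(1+1>=2)=1 -> 0011
Cycle of length 2 starting at step 0 -> no fixed point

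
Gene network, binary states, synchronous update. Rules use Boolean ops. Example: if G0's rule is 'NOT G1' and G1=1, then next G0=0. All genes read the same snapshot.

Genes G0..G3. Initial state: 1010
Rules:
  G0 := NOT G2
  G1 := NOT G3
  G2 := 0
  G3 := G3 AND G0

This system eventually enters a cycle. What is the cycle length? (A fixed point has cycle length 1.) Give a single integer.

Answer: 1

Derivation:
Step 0: 1010
Step 1: G0=NOT G2=NOT 1=0 G1=NOT G3=NOT 0=1 G2=0(const) G3=G3&G0=0&1=0 -> 0100
Step 2: G0=NOT G2=NOT 0=1 G1=NOT G3=NOT 0=1 G2=0(const) G3=G3&G0=0&0=0 -> 1100
Step 3: G0=NOT G2=NOT 0=1 G1=NOT G3=NOT 0=1 G2=0(const) G3=G3&G0=0&1=0 -> 1100
State from step 3 equals state from step 2 -> cycle length 1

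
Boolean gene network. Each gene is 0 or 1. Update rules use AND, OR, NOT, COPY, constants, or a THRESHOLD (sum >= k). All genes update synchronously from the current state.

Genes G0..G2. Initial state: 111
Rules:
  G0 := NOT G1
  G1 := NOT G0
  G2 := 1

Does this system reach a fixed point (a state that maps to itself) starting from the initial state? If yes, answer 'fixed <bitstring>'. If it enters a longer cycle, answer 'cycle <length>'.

Answer: cycle 2

Derivation:
Step 0: 111
Step 1: G0=NOT G1=NOT 1=0 G1=NOT G0=NOT 1=0 G2=1(const) -> 001
Step 2: G0=NOT G1=NOT 0=1 G1=NOT G0=NOT 0=1 G2=1(const) -> 111
Cycle of length 2 starting at step 0 -> no fixed point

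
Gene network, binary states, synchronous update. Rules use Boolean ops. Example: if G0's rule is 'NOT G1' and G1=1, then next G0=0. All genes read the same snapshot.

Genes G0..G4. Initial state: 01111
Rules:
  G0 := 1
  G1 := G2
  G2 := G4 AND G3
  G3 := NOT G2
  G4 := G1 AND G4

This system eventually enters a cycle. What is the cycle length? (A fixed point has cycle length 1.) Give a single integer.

Step 0: 01111
Step 1: G0=1(const) G1=G2=1 G2=G4&G3=1&1=1 G3=NOT G2=NOT 1=0 G4=G1&G4=1&1=1 -> 11101
Step 2: G0=1(const) G1=G2=1 G2=G4&G3=1&0=0 G3=NOT G2=NOT 1=0 G4=G1&G4=1&1=1 -> 11001
Step 3: G0=1(const) G1=G2=0 G2=G4&G3=1&0=0 G3=NOT G2=NOT 0=1 G4=G1&G4=1&1=1 -> 10011
Step 4: G0=1(const) G1=G2=0 G2=G4&G3=1&1=1 G3=NOT G2=NOT 0=1 G4=G1&G4=0&1=0 -> 10110
Step 5: G0=1(const) G1=G2=1 G2=G4&G3=0&1=0 G3=NOT G2=NOT 1=0 G4=G1&G4=0&0=0 -> 11000
Step 6: G0=1(const) G1=G2=0 G2=G4&G3=0&0=0 G3=NOT G2=NOT 0=1 G4=G1&G4=1&0=0 -> 10010
Step 7: G0=1(const) G1=G2=0 G2=G4&G3=0&1=0 G3=NOT G2=NOT 0=1 G4=G1&G4=0&0=0 -> 10010
State from step 7 equals state from step 6 -> cycle length 1

Answer: 1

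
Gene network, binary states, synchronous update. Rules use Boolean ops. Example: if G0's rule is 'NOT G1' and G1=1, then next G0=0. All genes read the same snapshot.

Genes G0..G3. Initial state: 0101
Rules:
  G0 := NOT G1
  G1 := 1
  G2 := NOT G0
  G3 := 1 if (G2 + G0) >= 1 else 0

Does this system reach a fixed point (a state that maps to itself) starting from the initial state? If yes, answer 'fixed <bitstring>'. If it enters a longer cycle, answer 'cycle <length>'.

Step 0: 0101
Step 1: G0=NOT G1=NOT 1=0 G1=1(const) G2=NOT G0=NOT 0=1 G3=(0+0>=1)=0 -> 0110
Step 2: G0=NOT G1=NOT 1=0 G1=1(const) G2=NOT G0=NOT 0=1 G3=(1+0>=1)=1 -> 0111
Step 3: G0=NOT G1=NOT 1=0 G1=1(const) G2=NOT G0=NOT 0=1 G3=(1+0>=1)=1 -> 0111
Fixed point reached at step 2: 0111

Answer: fixed 0111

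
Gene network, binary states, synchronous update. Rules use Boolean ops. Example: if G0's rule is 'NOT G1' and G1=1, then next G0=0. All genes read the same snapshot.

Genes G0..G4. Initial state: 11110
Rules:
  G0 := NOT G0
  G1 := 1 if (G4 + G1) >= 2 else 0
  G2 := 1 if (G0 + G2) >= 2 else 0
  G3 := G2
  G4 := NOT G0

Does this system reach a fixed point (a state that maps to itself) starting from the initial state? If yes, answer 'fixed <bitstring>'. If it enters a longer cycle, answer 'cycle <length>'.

Answer: cycle 2

Derivation:
Step 0: 11110
Step 1: G0=NOT G0=NOT 1=0 G1=(0+1>=2)=0 G2=(1+1>=2)=1 G3=G2=1 G4=NOT G0=NOT 1=0 -> 00110
Step 2: G0=NOT G0=NOT 0=1 G1=(0+0>=2)=0 G2=(0+1>=2)=0 G3=G2=1 G4=NOT G0=NOT 0=1 -> 10011
Step 3: G0=NOT G0=NOT 1=0 G1=(1+0>=2)=0 G2=(1+0>=2)=0 G3=G2=0 G4=NOT G0=NOT 1=0 -> 00000
Step 4: G0=NOT G0=NOT 0=1 G1=(0+0>=2)=0 G2=(0+0>=2)=0 G3=G2=0 G4=NOT G0=NOT 0=1 -> 10001
Step 5: G0=NOT G0=NOT 1=0 G1=(1+0>=2)=0 G2=(1+0>=2)=0 G3=G2=0 G4=NOT G0=NOT 1=0 -> 00000
Cycle of length 2 starting at step 3 -> no fixed point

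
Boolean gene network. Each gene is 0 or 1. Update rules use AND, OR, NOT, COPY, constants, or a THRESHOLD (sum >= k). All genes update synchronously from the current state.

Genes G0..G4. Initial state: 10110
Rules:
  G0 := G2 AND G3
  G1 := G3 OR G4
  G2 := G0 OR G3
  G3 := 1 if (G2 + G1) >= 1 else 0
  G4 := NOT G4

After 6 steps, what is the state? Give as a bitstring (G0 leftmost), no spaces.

Step 1: G0=G2&G3=1&1=1 G1=G3|G4=1|0=1 G2=G0|G3=1|1=1 G3=(1+0>=1)=1 G4=NOT G4=NOT 0=1 -> 11111
Step 2: G0=G2&G3=1&1=1 G1=G3|G4=1|1=1 G2=G0|G3=1|1=1 G3=(1+1>=1)=1 G4=NOT G4=NOT 1=0 -> 11110
Step 3: G0=G2&G3=1&1=1 G1=G3|G4=1|0=1 G2=G0|G3=1|1=1 G3=(1+1>=1)=1 G4=NOT G4=NOT 0=1 -> 11111
Step 4: G0=G2&G3=1&1=1 G1=G3|G4=1|1=1 G2=G0|G3=1|1=1 G3=(1+1>=1)=1 G4=NOT G4=NOT 1=0 -> 11110
Step 5: G0=G2&G3=1&1=1 G1=G3|G4=1|0=1 G2=G0|G3=1|1=1 G3=(1+1>=1)=1 G4=NOT G4=NOT 0=1 -> 11111
Step 6: G0=G2&G3=1&1=1 G1=G3|G4=1|1=1 G2=G0|G3=1|1=1 G3=(1+1>=1)=1 G4=NOT G4=NOT 1=0 -> 11110

11110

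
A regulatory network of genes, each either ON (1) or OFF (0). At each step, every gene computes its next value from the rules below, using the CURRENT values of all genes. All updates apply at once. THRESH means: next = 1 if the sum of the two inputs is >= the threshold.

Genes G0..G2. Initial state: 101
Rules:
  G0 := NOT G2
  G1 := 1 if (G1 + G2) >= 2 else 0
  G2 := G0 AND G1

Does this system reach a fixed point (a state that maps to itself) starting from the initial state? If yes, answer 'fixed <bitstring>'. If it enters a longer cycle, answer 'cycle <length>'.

Answer: fixed 100

Derivation:
Step 0: 101
Step 1: G0=NOT G2=NOT 1=0 G1=(0+1>=2)=0 G2=G0&G1=1&0=0 -> 000
Step 2: G0=NOT G2=NOT 0=1 G1=(0+0>=2)=0 G2=G0&G1=0&0=0 -> 100
Step 3: G0=NOT G2=NOT 0=1 G1=(0+0>=2)=0 G2=G0&G1=1&0=0 -> 100
Fixed point reached at step 2: 100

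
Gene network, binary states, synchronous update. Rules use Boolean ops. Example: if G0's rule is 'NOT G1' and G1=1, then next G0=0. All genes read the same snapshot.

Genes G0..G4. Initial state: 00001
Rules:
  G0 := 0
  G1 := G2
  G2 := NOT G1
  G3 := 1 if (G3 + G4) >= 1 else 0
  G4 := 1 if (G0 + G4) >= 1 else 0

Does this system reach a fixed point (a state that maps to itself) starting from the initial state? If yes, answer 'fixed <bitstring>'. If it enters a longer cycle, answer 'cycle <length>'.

Step 0: 00001
Step 1: G0=0(const) G1=G2=0 G2=NOT G1=NOT 0=1 G3=(0+1>=1)=1 G4=(0+1>=1)=1 -> 00111
Step 2: G0=0(const) G1=G2=1 G2=NOT G1=NOT 0=1 G3=(1+1>=1)=1 G4=(0+1>=1)=1 -> 01111
Step 3: G0=0(const) G1=G2=1 G2=NOT G1=NOT 1=0 G3=(1+1>=1)=1 G4=(0+1>=1)=1 -> 01011
Step 4: G0=0(const) G1=G2=0 G2=NOT G1=NOT 1=0 G3=(1+1>=1)=1 G4=(0+1>=1)=1 -> 00011
Step 5: G0=0(const) G1=G2=0 G2=NOT G1=NOT 0=1 G3=(1+1>=1)=1 G4=(0+1>=1)=1 -> 00111
Cycle of length 4 starting at step 1 -> no fixed point

Answer: cycle 4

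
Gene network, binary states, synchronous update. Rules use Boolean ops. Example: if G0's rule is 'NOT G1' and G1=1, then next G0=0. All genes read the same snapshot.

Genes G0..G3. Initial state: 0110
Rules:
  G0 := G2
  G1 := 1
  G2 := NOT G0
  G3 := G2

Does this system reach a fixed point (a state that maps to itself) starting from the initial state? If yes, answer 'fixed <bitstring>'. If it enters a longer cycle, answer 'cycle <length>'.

Answer: cycle 4

Derivation:
Step 0: 0110
Step 1: G0=G2=1 G1=1(const) G2=NOT G0=NOT 0=1 G3=G2=1 -> 1111
Step 2: G0=G2=1 G1=1(const) G2=NOT G0=NOT 1=0 G3=G2=1 -> 1101
Step 3: G0=G2=0 G1=1(const) G2=NOT G0=NOT 1=0 G3=G2=0 -> 0100
Step 4: G0=G2=0 G1=1(const) G2=NOT G0=NOT 0=1 G3=G2=0 -> 0110
Cycle of length 4 starting at step 0 -> no fixed point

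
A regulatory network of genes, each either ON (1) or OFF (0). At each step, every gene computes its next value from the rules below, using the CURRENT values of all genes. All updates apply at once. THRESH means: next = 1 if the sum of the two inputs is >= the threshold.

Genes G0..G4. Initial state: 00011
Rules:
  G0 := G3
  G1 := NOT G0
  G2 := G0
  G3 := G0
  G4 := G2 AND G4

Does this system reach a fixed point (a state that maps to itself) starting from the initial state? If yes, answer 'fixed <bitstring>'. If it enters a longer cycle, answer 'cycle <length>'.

Step 0: 00011
Step 1: G0=G3=1 G1=NOT G0=NOT 0=1 G2=G0=0 G3=G0=0 G4=G2&G4=0&1=0 -> 11000
Step 2: G0=G3=0 G1=NOT G0=NOT 1=0 G2=G0=1 G3=G0=1 G4=G2&G4=0&0=0 -> 00110
Step 3: G0=G3=1 G1=NOT G0=NOT 0=1 G2=G0=0 G3=G0=0 G4=G2&G4=1&0=0 -> 11000
Cycle of length 2 starting at step 1 -> no fixed point

Answer: cycle 2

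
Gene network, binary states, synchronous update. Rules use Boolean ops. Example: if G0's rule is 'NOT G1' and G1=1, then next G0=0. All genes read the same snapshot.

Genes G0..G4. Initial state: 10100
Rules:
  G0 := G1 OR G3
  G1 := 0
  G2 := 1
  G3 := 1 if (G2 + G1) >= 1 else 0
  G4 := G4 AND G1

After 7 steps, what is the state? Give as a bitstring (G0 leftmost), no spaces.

Step 1: G0=G1|G3=0|0=0 G1=0(const) G2=1(const) G3=(1+0>=1)=1 G4=G4&G1=0&0=0 -> 00110
Step 2: G0=G1|G3=0|1=1 G1=0(const) G2=1(const) G3=(1+0>=1)=1 G4=G4&G1=0&0=0 -> 10110
Step 3: G0=G1|G3=0|1=1 G1=0(const) G2=1(const) G3=(1+0>=1)=1 G4=G4&G1=0&0=0 -> 10110
Step 4: G0=G1|G3=0|1=1 G1=0(const) G2=1(const) G3=(1+0>=1)=1 G4=G4&G1=0&0=0 -> 10110
Step 5: G0=G1|G3=0|1=1 G1=0(const) G2=1(const) G3=(1+0>=1)=1 G4=G4&G1=0&0=0 -> 10110
Step 6: G0=G1|G3=0|1=1 G1=0(const) G2=1(const) G3=(1+0>=1)=1 G4=G4&G1=0&0=0 -> 10110
Step 7: G0=G1|G3=0|1=1 G1=0(const) G2=1(const) G3=(1+0>=1)=1 G4=G4&G1=0&0=0 -> 10110

10110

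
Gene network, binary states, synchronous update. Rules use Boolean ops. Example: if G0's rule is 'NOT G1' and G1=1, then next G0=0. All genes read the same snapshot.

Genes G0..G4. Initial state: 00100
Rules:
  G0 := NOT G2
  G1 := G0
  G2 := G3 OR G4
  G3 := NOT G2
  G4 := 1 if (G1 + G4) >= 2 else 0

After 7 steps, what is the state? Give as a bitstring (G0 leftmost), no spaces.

Step 1: G0=NOT G2=NOT 1=0 G1=G0=0 G2=G3|G4=0|0=0 G3=NOT G2=NOT 1=0 G4=(0+0>=2)=0 -> 00000
Step 2: G0=NOT G2=NOT 0=1 G1=G0=0 G2=G3|G4=0|0=0 G3=NOT G2=NOT 0=1 G4=(0+0>=2)=0 -> 10010
Step 3: G0=NOT G2=NOT 0=1 G1=G0=1 G2=G3|G4=1|0=1 G3=NOT G2=NOT 0=1 G4=(0+0>=2)=0 -> 11110
Step 4: G0=NOT G2=NOT 1=0 G1=G0=1 G2=G3|G4=1|0=1 G3=NOT G2=NOT 1=0 G4=(1+0>=2)=0 -> 01100
Step 5: G0=NOT G2=NOT 1=0 G1=G0=0 G2=G3|G4=0|0=0 G3=NOT G2=NOT 1=0 G4=(1+0>=2)=0 -> 00000
Step 6: G0=NOT G2=NOT 0=1 G1=G0=0 G2=G3|G4=0|0=0 G3=NOT G2=NOT 0=1 G4=(0+0>=2)=0 -> 10010
Step 7: G0=NOT G2=NOT 0=1 G1=G0=1 G2=G3|G4=1|0=1 G3=NOT G2=NOT 0=1 G4=(0+0>=2)=0 -> 11110

11110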